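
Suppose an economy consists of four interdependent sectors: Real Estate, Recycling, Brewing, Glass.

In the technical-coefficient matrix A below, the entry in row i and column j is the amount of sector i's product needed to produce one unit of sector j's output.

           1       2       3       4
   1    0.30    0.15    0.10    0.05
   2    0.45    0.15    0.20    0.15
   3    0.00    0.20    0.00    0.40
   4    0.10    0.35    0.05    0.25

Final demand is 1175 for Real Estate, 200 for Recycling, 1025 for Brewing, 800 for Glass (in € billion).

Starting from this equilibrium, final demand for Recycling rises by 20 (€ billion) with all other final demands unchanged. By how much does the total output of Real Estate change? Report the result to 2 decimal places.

I − A =
  [   0.70    -0.15    -0.10    -0.05]
  [  -0.45     0.85    -0.20    -0.15]
  [   0.00    -0.20     1.00    -0.40]
  [  -0.10    -0.35    -0.05     0.75]
Compute the cofactors C_ij = (−1)^(i+j)·(3×3 minor ij) of I−A; the adjugate is their transpose:
adj(I−A) = Cᵀ =
  [ 0.508500   0.156500   0.087750   0.112000]
  [ 0.351500   0.502000   0.145625   0.201500]
  [ 0.167500   0.208000   0.344500   0.236500]
  [ 0.243000   0.269000   0.102625   0.490500]
det(I−A) = Σ_j (I−A)_1j·C_1j = (0.70)(0.508500) + (-0.15)(0.351500) + (-0.10)(0.167500) + (-0.05)(0.243000) = 0.274325
(I − A)⁻¹ = adj(I−A) / det(I−A) ≈
  [   1.8536     0.5705     0.3199     0.4083]
  [   1.2813     1.8299     0.5308     0.7345]
  [   0.6106     0.7582     1.2558     0.8621]
  [   0.8858     0.9806     0.3741     1.7880]
Δx = (I − A)⁻¹ Δd with Δd having +20 in the Recycling component and 0 elsewhere.
So Δx_1 = L_12 · (+20), where L_12 = adj(I−A)_12 / det(I−A) = 0.156500 / 0.274325.
Δx_1 = 0.156500 × (+20) / 0.274325 = 3.13 / 0.274325 ≈ 11.41.

Δx_1 = 11.41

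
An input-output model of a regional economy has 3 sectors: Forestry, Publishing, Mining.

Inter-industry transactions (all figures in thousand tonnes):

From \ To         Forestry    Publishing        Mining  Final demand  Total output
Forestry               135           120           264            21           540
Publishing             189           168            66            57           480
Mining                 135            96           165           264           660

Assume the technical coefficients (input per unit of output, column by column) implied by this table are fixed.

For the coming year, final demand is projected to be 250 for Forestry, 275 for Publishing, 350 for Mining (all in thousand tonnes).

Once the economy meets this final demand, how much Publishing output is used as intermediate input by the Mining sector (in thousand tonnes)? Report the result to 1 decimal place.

z_23 = 138.1

Technical coefficients a_ij = z_ij / X_j:
  a_11 = 135/540 = 0.25, a_21 = 189/540 = 0.35, a_31 = 135/540 = 0.25
  a_12 = 120/480 = 0.25, a_22 = 168/480 = 0.35, a_32 = 96/480 = 0.20
  a_13 = 264/660 = 0.40, a_23 = 66/660 = 0.10, a_33 = 165/660 = 0.25
I − A =
  [   0.75    -0.25    -0.40]
  [  -0.35     0.65    -0.10]
  [  -0.25    -0.20     0.75]
Cofactors of I−A, C_ij = (−1)^(i+j)·(minor ij) (rows/columns in the sector order above):
  C_11 = (0.65)(0.75) − (-0.10)(-0.20) = 0.4675
  C_12 = −[(-0.35)(0.75) − (-0.10)(-0.25)] = 0.2875
  C_13 = (-0.35)(-0.20) − (0.65)(-0.25) = 0.2325
  C_21 = −[(-0.25)(0.75) − (-0.40)(-0.20)] = 0.2675
  C_22 = (0.75)(0.75) − (-0.40)(-0.25) = 0.4625
  C_23 = −[(0.75)(-0.20) − (-0.25)(-0.25)] = 0.2125
  C_31 = (-0.25)(-0.10) − (-0.40)(0.65) = 0.2850
  C_32 = −[(0.75)(-0.10) − (-0.40)(-0.35)] = 0.2150
  C_33 = (0.75)(0.65) − (-0.25)(-0.35) = 0.4000
det(I−A) = Σ_j (I−A)_1j·C_1j = (0.75)(0.4675) + (-0.25)(0.2875) + (-0.40)(0.2325) = 0.18575
adj(I−A) = Cᵀ =
  [ 0.4675   0.2675   0.2850]
  [ 0.2875   0.4625   0.2150]
  [ 0.2325   0.2125   0.4000]
(I − A)⁻¹ = adj(I−A) / det(I−A) ≈
  [   2.5168     1.4401     1.5343]
  [   1.5478     2.4899     1.1575]
  [   1.2517     1.1440     2.1534]
First solve x = (I − A)⁻¹ d = adj(I−A)·d / det(I−A); in particular x_3 = (0.2325·250 + 0.2125·275 + 0.4000·350) / 0.18575 = 256.5625 / 0.18575 ≈ 1381.225.
Intermediate flow from 2 to 3: z_23 = a_23 · x_3 = 0.10 × 256.5625 / 0.18575 = 25.65625 / 0.18575 ≈ 138.1.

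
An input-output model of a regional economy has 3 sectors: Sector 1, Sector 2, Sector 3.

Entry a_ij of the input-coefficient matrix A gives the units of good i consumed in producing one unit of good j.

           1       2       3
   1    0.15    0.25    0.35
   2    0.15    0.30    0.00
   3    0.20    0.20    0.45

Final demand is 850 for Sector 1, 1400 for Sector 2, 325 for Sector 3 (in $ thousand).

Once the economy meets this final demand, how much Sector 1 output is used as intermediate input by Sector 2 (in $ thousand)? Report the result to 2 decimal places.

I − A =
  [   0.85    -0.25    -0.35]
  [  -0.15     0.70     0.00]
  [  -0.20    -0.20     0.55]
Cofactors of I−A, C_ij = (−1)^(i+j)·(minor ij) (rows/columns in the sector order above):
  C_11 = (0.70)(0.55) − (0.00)(-0.20) = 0.3850
  C_12 = −[(-0.15)(0.55) − (0.00)(-0.20)] = 0.0825
  C_13 = (-0.15)(-0.20) − (0.70)(-0.20) = 0.1700
  C_21 = −[(-0.25)(0.55) − (-0.35)(-0.20)] = 0.2075
  C_22 = (0.85)(0.55) − (-0.35)(-0.20) = 0.3975
  C_23 = −[(0.85)(-0.20) − (-0.25)(-0.20)] = 0.2200
  C_31 = (-0.25)(0.00) − (-0.35)(0.70) = 0.2450
  C_32 = −[(0.85)(0.00) − (-0.35)(-0.15)] = 0.0525
  C_33 = (0.85)(0.70) − (-0.25)(-0.15) = 0.5575
det(I−A) = Σ_j (I−A)_1j·C_1j = (0.85)(0.3850) + (-0.25)(0.0825) + (-0.35)(0.1700) = 0.247125
adj(I−A) = Cᵀ =
  [ 0.3850   0.2075   0.2450]
  [ 0.0825   0.3975   0.0525]
  [ 0.1700   0.2200   0.5575]
(I − A)⁻¹ = adj(I−A) / det(I−A) ≈
  [   1.5579     0.8397     0.9914]
  [   0.3338     1.6085     0.2124]
  [   0.6879     0.8902     2.2559]
First solve x = (I − A)⁻¹ d = adj(I−A)·d / det(I−A); in particular x_2 = (0.0825·850 + 0.3975·1400 + 0.0525·325) / 0.247125 = 643.6875 / 0.247125 ≈ 2604.7041.
Intermediate flow from 1 to 2: z_12 = a_12 · x_2 = 0.25 × 643.6875 / 0.247125 = 160.921875 / 0.247125 ≈ 651.18.

z_12 = 651.18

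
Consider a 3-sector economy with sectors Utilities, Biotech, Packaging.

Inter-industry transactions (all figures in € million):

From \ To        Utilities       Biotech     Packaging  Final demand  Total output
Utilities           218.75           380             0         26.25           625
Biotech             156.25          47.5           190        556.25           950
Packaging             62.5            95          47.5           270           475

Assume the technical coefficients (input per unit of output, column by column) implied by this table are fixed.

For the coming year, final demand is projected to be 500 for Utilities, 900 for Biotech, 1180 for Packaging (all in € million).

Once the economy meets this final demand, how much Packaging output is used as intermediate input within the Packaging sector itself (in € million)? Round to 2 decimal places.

Technical coefficients a_ij = z_ij / X_j:
  a_11 = 218.75/625 = 0.35, a_21 = 156.25/625 = 0.25, a_31 = 62.5/625 = 0.10
  a_12 = 380/950 = 0.40, a_22 = 47.5/950 = 0.05, a_32 = 95/950 = 0.10
  a_13 = 0/475 = 0.00, a_23 = 190/475 = 0.40, a_33 = 47.5/475 = 0.10
I − A =
  [   0.65    -0.40     0.00]
  [  -0.25     0.95    -0.40]
  [  -0.10    -0.10     0.90]
Cofactors of I−A, C_ij = (−1)^(i+j)·(minor ij) (rows/columns in the sector order above):
  C_11 = (0.95)(0.90) − (-0.40)(-0.10) = 0.8150
  C_12 = −[(-0.25)(0.90) − (-0.40)(-0.10)] = 0.2650
  C_13 = (-0.25)(-0.10) − (0.95)(-0.10) = 0.1200
  C_21 = −[(-0.40)(0.90) − (0.00)(-0.10)] = 0.3600
  C_22 = (0.65)(0.90) − (0.00)(-0.10) = 0.5850
  C_23 = −[(0.65)(-0.10) − (-0.40)(-0.10)] = 0.1050
  C_31 = (-0.40)(-0.40) − (0.00)(0.95) = 0.1600
  C_32 = −[(0.65)(-0.40) − (0.00)(-0.25)] = 0.2600
  C_33 = (0.65)(0.95) − (-0.40)(-0.25) = 0.5175
det(I−A) = Σ_j (I−A)_1j·C_1j = (0.65)(0.8150) + (-0.40)(0.2650) + (0.00)(0.1200) = 0.42375
adj(I−A) = Cᵀ =
  [ 0.8150   0.3600   0.1600]
  [ 0.2650   0.5850   0.2600]
  [ 0.1200   0.1050   0.5175]
(I − A)⁻¹ = adj(I−A) / det(I−A) ≈
  [   1.9233     0.8496     0.3776]
  [   0.6254     1.3805     0.6136]
  [   0.2832     0.2478     1.2212]
First solve x = (I − A)⁻¹ d = adj(I−A)·d / det(I−A); in particular x_3 = (0.1200·500 + 0.1050·900 + 0.5175·1180) / 0.42375 = 765.15 / 0.42375 ≈ 1805.6637.
Intermediate flow from 3 to 3: z_33 = a_33 · x_3 = 0.10 × 765.15 / 0.42375 = 76.515 / 0.42375 ≈ 180.57.

z_33 = 180.57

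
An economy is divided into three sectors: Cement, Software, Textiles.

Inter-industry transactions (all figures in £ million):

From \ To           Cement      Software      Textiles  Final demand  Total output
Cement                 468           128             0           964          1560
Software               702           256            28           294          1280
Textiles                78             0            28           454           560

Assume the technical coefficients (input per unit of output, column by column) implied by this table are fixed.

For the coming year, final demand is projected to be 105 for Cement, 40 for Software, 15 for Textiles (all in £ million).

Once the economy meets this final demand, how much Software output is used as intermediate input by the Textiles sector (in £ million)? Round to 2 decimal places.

Technical coefficients a_ij = z_ij / X_j:
  a_11 = 468/1560 = 0.30, a_21 = 702/1560 = 0.45, a_31 = 78/1560 = 0.05
  a_12 = 128/1280 = 0.10, a_22 = 256/1280 = 0.20, a_32 = 0/1280 = 0.00
  a_13 = 0/560 = 0.00, a_23 = 28/560 = 0.05, a_33 = 28/560 = 0.05
I − A =
  [   0.70    -0.10     0.00]
  [  -0.45     0.80    -0.05]
  [  -0.05     0.00     0.95]
Cofactors of I−A, C_ij = (−1)^(i+j)·(minor ij) (rows/columns in the sector order above):
  C_11 = (0.80)(0.95) − (-0.05)(0.00) = 0.7600
  C_12 = −[(-0.45)(0.95) − (-0.05)(-0.05)] = 0.4300
  C_13 = (-0.45)(0.00) − (0.80)(-0.05) = 0.0400
  C_21 = −[(-0.10)(0.95) − (0.00)(0.00)] = 0.0950
  C_22 = (0.70)(0.95) − (0.00)(-0.05) = 0.6650
  C_23 = −[(0.70)(0.00) − (-0.10)(-0.05)] = 0.0050
  C_31 = (-0.10)(-0.05) − (0.00)(0.80) = 0.0050
  C_32 = −[(0.70)(-0.05) − (0.00)(-0.45)] = 0.0350
  C_33 = (0.70)(0.80) − (-0.10)(-0.45) = 0.5150
det(I−A) = Σ_j (I−A)_1j·C_1j = (0.70)(0.7600) + (-0.10)(0.4300) + (0.00)(0.0400) = 0.4890
adj(I−A) = Cᵀ =
  [ 0.7600   0.0950   0.0050]
  [ 0.4300   0.6650   0.0350]
  [ 0.0400   0.0050   0.5150]
(I − A)⁻¹ = adj(I−A) / det(I−A) ≈
  [   1.5542     0.1943     0.0102]
  [   0.8793     1.3599     0.0716]
  [   0.0818     0.0102     1.0532]
First solve x = (I − A)⁻¹ d = adj(I−A)·d / det(I−A); in particular x_3 = (0.0400·105 + 0.0050·40 + 0.5150·15) / 0.4890 = 12.125 / 0.4890 ≈ 24.7955.
Intermediate flow from 2 to 3: z_23 = a_23 · x_3 = 0.05 × 12.125 / 0.4890 = 0.60625 / 0.4890 ≈ 1.24.

z_23 = 1.24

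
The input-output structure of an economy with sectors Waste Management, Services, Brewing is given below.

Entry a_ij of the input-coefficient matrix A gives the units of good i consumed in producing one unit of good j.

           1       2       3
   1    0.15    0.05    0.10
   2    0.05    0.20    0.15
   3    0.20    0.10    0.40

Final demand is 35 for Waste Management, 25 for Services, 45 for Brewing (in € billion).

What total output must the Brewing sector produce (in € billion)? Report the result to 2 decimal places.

I − A =
  [   0.85    -0.05    -0.10]
  [  -0.05     0.80    -0.15]
  [  -0.20    -0.10     0.60]
Cofactors of I−A, C_ij = (−1)^(i+j)·(minor ij) (rows/columns in the sector order above):
  C_11 = (0.80)(0.60) − (-0.15)(-0.10) = 0.4650
  C_12 = −[(-0.05)(0.60) − (-0.15)(-0.20)] = 0.0600
  C_13 = (-0.05)(-0.10) − (0.80)(-0.20) = 0.1650
  C_21 = −[(-0.05)(0.60) − (-0.10)(-0.10)] = 0.0400
  C_22 = (0.85)(0.60) − (-0.10)(-0.20) = 0.4900
  C_23 = −[(0.85)(-0.10) − (-0.05)(-0.20)] = 0.0950
  C_31 = (-0.05)(-0.15) − (-0.10)(0.80) = 0.0875
  C_32 = −[(0.85)(-0.15) − (-0.10)(-0.05)] = 0.1325
  C_33 = (0.85)(0.80) − (-0.05)(-0.05) = 0.6775
det(I−A) = Σ_j (I−A)_1j·C_1j = (0.85)(0.4650) + (-0.05)(0.0600) + (-0.10)(0.1650) = 0.37575
adj(I−A) = Cᵀ =
  [ 0.4650   0.0400   0.0875]
  [ 0.0600   0.4900   0.1325]
  [ 0.1650   0.0950   0.6775]
(I − A)⁻¹ = adj(I−A) / det(I−A) ≈
  [   1.2375     0.1065     0.2329]
  [   0.1597     1.3041     0.3526]
  [   0.4391     0.2528     1.8031]
x = (I − A)⁻¹ d = adj(I−A)·d / det(I−A), with det(I−A) = 0.37575:
  x_1 = (0.4650·35 + 0.0400·25 + 0.0875·45) / 0.37575 = 21.2125 / 0.37575 ≈ 56.45
  x_2 = (0.0600·35 + 0.4900·25 + 0.1325·45) / 0.37575 = 20.3125 / 0.37575 ≈ 54.06
  x_3 = (0.1650·35 + 0.0950·25 + 0.6775·45) / 0.37575 = 38.6375 / 0.37575 ≈ 102.83

x_3 = 102.83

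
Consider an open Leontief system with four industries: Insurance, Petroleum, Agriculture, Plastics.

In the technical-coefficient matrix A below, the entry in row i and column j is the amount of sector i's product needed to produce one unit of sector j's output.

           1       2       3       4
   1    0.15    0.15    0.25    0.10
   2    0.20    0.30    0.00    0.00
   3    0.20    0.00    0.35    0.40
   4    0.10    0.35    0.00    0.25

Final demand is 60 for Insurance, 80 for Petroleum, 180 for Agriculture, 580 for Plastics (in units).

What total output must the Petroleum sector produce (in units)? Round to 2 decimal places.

x_2 = 267.91

I − A =
  [   0.85    -0.15    -0.25    -0.10]
  [  -0.20     0.70     0.00     0.00]
  [  -0.20     0.00     0.65    -0.40]
  [  -0.10    -0.35     0.00     0.75]
Compute the cofactors C_ij = (−1)^(i+j)·(3×3 minor ij) of I−A; the adjugate is their transpose:
adj(I−A) = Cᵀ =
  [ 0.341250   0.130875   0.131250   0.115500]
  [ 0.097500   0.360375   0.037500   0.033000]
  [ 0.161000   0.154500   0.409750   0.240000]
  [ 0.091000   0.185625   0.035000   0.332250]
det(I−A) = Σ_j (I−A)_1j·C_1j = (0.85)(0.341250) + (-0.15)(0.097500) + (-0.25)(0.161000) + (-0.10)(0.091000) = 0.2260875
(I − A)⁻¹ = adj(I−A) / det(I−A) ≈
  [   1.5094     0.5789     0.5805     0.5109]
  [   0.4312     1.5940     0.1659     0.1460]
  [   0.7121     0.6834     1.8124     1.0615]
  [   0.4025     0.8210     0.1548     1.4696]
x = (I − A)⁻¹ d = adj(I−A)·d / det(I−A), with det(I−A) = 0.2260875:
  x_1 = (0.341250·60 + 0.130875·80 + 0.131250·180 + 0.115500·580) / 0.2260875 = 121.56 / 0.2260875 ≈ 537.67
  x_2 = (0.097500·60 + 0.360375·80 + 0.037500·180 + 0.033000·580) / 0.2260875 = 60.57 / 0.2260875 ≈ 267.91
  x_3 = (0.161000·60 + 0.154500·80 + 0.409750·180 + 0.240000·580) / 0.2260875 = 234.975 / 0.2260875 ≈ 1039.31
  x_4 = (0.091000·60 + 0.185625·80 + 0.035000·180 + 0.332250·580) / 0.2260875 = 219.315 / 0.2260875 ≈ 970.04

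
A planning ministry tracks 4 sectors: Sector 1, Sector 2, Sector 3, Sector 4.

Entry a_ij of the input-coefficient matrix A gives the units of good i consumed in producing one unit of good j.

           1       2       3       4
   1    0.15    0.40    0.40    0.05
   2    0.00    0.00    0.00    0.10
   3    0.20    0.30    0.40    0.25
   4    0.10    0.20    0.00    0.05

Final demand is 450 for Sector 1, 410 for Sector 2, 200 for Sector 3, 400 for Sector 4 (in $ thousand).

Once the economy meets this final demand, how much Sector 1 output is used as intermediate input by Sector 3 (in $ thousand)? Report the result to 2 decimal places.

I − A =
  [   0.85    -0.40    -0.40    -0.05]
  [   0.00     1.00     0.00    -0.10]
  [  -0.20    -0.30     0.60    -0.25]
  [  -0.10    -0.20     0.00     0.95]
Compute the cofactors C_ij = (−1)^(i+j)·(3×3 minor ij) of I−A; the adjugate is their transpose:
adj(I−A) = Cᵀ =
  [ 0.55800   0.36800   0.37200   0.16600]
  [ 0.00600   0.39550   0.00400   0.04300]
  [ 0.21400   0.37125   0.78150   0.25600]
  [ 0.06000   0.12200   0.04000   0.43000]
det(I−A) = Σ_j (I−A)_1j·C_1j = (0.85)(0.55800) + (-0.40)(0.00600) + (-0.40)(0.21400) + (-0.05)(0.06000) = 0.3833
(I − A)⁻¹ = adj(I−A) / det(I−A) ≈
  [   1.4558     0.9601     0.9705     0.4331]
  [   0.0157     1.0318     0.0104     0.1122]
  [   0.5583     0.9686     2.0389     0.6679]
  [   0.1565     0.3183     0.1044     1.1218]
First solve x = (I − A)⁻¹ d = adj(I−A)·d / det(I−A); in particular x_3 = (0.21400·450 + 0.37125·410 + 0.78150·200 + 0.25600·400) / 0.3833 = 507.2125 / 0.3833 ≈ 1323.2781.
Intermediate flow from 1 to 3: z_13 = a_13 · x_3 = 0.40 × 507.2125 / 0.3833 = 202.885 / 0.3833 ≈ 529.31.

z_13 = 529.31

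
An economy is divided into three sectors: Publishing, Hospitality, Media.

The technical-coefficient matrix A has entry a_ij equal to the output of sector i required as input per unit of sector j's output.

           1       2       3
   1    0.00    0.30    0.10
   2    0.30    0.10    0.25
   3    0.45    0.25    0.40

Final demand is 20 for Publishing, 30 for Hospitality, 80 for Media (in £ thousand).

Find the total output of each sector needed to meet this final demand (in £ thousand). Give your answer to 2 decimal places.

x_1 = 84.56, x_2 = 131.38, x_3 = 251.50

I − A =
  [   1.00    -0.30    -0.10]
  [  -0.30     0.90    -0.25]
  [  -0.45    -0.25     0.60]
Cofactors of I−A, C_ij = (−1)^(i+j)·(minor ij) (rows/columns in the sector order above):
  C_11 = (0.90)(0.60) − (-0.25)(-0.25) = 0.4775
  C_12 = −[(-0.30)(0.60) − (-0.25)(-0.45)] = 0.2925
  C_13 = (-0.30)(-0.25) − (0.90)(-0.45) = 0.4800
  C_21 = −[(-0.30)(0.60) − (-0.10)(-0.25)] = 0.2050
  C_22 = (1.00)(0.60) − (-0.10)(-0.45) = 0.5550
  C_23 = −[(1.00)(-0.25) − (-0.30)(-0.45)] = 0.3850
  C_31 = (-0.30)(-0.25) − (-0.10)(0.90) = 0.1650
  C_32 = −[(1.00)(-0.25) − (-0.10)(-0.30)] = 0.2800
  C_33 = (1.00)(0.90) − (-0.30)(-0.30) = 0.8100
det(I−A) = Σ_j (I−A)_1j·C_1j = (1.00)(0.4775) + (-0.30)(0.2925) + (-0.10)(0.4800) = 0.34175
adj(I−A) = Cᵀ =
  [ 0.4775   0.2050   0.1650]
  [ 0.2925   0.5550   0.2800]
  [ 0.4800   0.3850   0.8100]
(I − A)⁻¹ = adj(I−A) / det(I−A) ≈
  [   1.3972     0.5999     0.4828]
  [   0.8559     1.6240     0.8193]
  [   1.4045     1.1266     2.3702]
x = (I − A)⁻¹ d = adj(I−A)·d / det(I−A), with det(I−A) = 0.34175:
  x_1 = (0.4775·20 + 0.2050·30 + 0.1650·80) / 0.34175 = 28.90 / 0.34175 ≈ 84.56
  x_2 = (0.2925·20 + 0.5550·30 + 0.2800·80) / 0.34175 = 44.90 / 0.34175 ≈ 131.38
  x_3 = (0.4800·20 + 0.3850·30 + 0.8100·80) / 0.34175 = 85.95 / 0.34175 ≈ 251.50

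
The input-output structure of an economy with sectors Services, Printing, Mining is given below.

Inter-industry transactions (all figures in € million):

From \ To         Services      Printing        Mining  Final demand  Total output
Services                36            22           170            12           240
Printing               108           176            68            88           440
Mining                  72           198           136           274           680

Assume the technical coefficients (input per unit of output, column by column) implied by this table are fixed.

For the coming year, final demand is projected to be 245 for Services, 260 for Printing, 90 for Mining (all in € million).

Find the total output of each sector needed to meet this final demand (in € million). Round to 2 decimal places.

Technical coefficients a_ij = z_ij / X_j:
  a_SS = 36/240 = 0.15, a_PS = 108/240 = 0.45, a_MS = 72/240 = 0.30
  a_SP = 22/440 = 0.05, a_PP = 176/440 = 0.40, a_MP = 198/440 = 0.45
  a_SM = 170/680 = 0.25, a_PM = 68/680 = 0.10, a_MM = 136/680 = 0.20
I − A =
  [   0.85    -0.05    -0.25]
  [  -0.45     0.60    -0.10]
  [  -0.30    -0.45     0.80]
Cofactors of I−A, C_ij = (−1)^(i+j)·(minor ij) (rows/columns in the sector order above):
  C_11 = (0.60)(0.80) − (-0.10)(-0.45) = 0.4350
  C_12 = −[(-0.45)(0.80) − (-0.10)(-0.30)] = 0.3900
  C_13 = (-0.45)(-0.45) − (0.60)(-0.30) = 0.3825
  C_21 = −[(-0.05)(0.80) − (-0.25)(-0.45)] = 0.1525
  C_22 = (0.85)(0.80) − (-0.25)(-0.30) = 0.6050
  C_23 = −[(0.85)(-0.45) − (-0.05)(-0.30)] = 0.3975
  C_31 = (-0.05)(-0.10) − (-0.25)(0.60) = 0.1550
  C_32 = −[(0.85)(-0.10) − (-0.25)(-0.45)] = 0.1975
  C_33 = (0.85)(0.60) − (-0.05)(-0.45) = 0.4875
det(I−A) = Σ_j (I−A)_1j·C_1j = (0.85)(0.4350) + (-0.05)(0.3900) + (-0.25)(0.3825) = 0.254625
adj(I−A) = Cᵀ =
  [ 0.4350   0.1525   0.1550]
  [ 0.3900   0.6050   0.1975]
  [ 0.3825   0.3975   0.4875]
(I − A)⁻¹ = adj(I−A) / det(I−A) ≈
  [   1.7084     0.5989     0.6087]
  [   1.5317     2.3760     0.7757]
  [   1.5022     1.5611     1.9146]
x = (I − A)⁻¹ d = adj(I−A)·d / det(I−A), with det(I−A) = 0.254625:
  x_S = (0.4350·245 + 0.1525·260 + 0.1550·90) / 0.254625 = 160.175 / 0.254625 ≈ 629.06
  x_P = (0.3900·245 + 0.6050·260 + 0.1975·90) / 0.254625 = 270.625 / 0.254625 ≈ 1062.84
  x_M = (0.3825·245 + 0.3975·260 + 0.4875·90) / 0.254625 = 240.9375 / 0.254625 ≈ 946.24

x_S = 629.06, x_P = 1062.84, x_M = 946.24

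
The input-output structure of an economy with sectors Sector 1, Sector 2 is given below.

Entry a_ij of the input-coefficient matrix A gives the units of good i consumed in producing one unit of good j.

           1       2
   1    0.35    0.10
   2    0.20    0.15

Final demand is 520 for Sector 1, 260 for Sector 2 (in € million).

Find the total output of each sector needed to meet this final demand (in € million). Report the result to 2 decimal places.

I − A =
  [   0.65    -0.10]
  [  -0.20     0.85]
det(I−A) = (0.65)(0.85) − (-0.10)(-0.20) = 0.5325
adj(I−A) = [[0.85, 0.10], [0.20, 0.65]]
(I − A)⁻¹ = adj(I−A) / det(I−A) ≈
  [   1.5962     0.1878]
  [   0.3756     1.2207]
x = (I − A)⁻¹ d = adj(I−A)·d / det(I−A), with det(I−A) = 0.5325:
  x_1 = (0.85·520 + 0.10·260) / 0.5325 = 468.00 / 0.5325 ≈ 878.87
  x_2 = (0.20·520 + 0.65·260) / 0.5325 = 273.00 / 0.5325 ≈ 512.68

x_1 = 878.87, x_2 = 512.68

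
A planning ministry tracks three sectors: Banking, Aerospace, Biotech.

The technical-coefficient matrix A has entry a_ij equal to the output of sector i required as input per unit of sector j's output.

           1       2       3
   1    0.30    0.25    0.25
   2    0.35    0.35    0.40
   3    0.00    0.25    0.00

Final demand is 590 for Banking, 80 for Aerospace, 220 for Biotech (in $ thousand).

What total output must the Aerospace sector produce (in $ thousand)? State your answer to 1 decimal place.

I − A =
  [   0.70    -0.25    -0.25]
  [  -0.35     0.65    -0.40]
  [   0.00    -0.25     1.00]
Cofactors of I−A, C_ij = (−1)^(i+j)·(minor ij) (rows/columns in the sector order above):
  C_11 = (0.65)(1.00) − (-0.40)(-0.25) = 0.5500
  C_12 = −[(-0.35)(1.00) − (-0.40)(0.00)] = 0.3500
  C_13 = (-0.35)(-0.25) − (0.65)(0.00) = 0.0875
  C_21 = −[(-0.25)(1.00) − (-0.25)(-0.25)] = 0.3125
  C_22 = (0.70)(1.00) − (-0.25)(0.00) = 0.7000
  C_23 = −[(0.70)(-0.25) − (-0.25)(0.00)] = 0.1750
  C_31 = (-0.25)(-0.40) − (-0.25)(0.65) = 0.2625
  C_32 = −[(0.70)(-0.40) − (-0.25)(-0.35)] = 0.3675
  C_33 = (0.70)(0.65) − (-0.25)(-0.35) = 0.3675
det(I−A) = Σ_j (I−A)_1j·C_1j = (0.70)(0.5500) + (-0.25)(0.3500) + (-0.25)(0.0875) = 0.275625
adj(I−A) = Cᵀ =
  [ 0.5500   0.3125   0.2625]
  [ 0.3500   0.7000   0.3675]
  [ 0.0875   0.1750   0.3675]
(I − A)⁻¹ = adj(I−A) / det(I−A) ≈
  [   1.9955     1.1338     0.9524]
  [   1.2698     2.5397     1.3333]
  [   0.3175     0.6349     1.3333]
x = (I − A)⁻¹ d = adj(I−A)·d / det(I−A), with det(I−A) = 0.275625:
  x_1 = (0.5500·590 + 0.3125·80 + 0.2625·220) / 0.275625 = 407.25 / 0.275625 ≈ 1477.6
  x_2 = (0.3500·590 + 0.7000·80 + 0.3675·220) / 0.275625 = 343.35 / 0.275625 ≈ 1245.7
  x_3 = (0.0875·590 + 0.1750·80 + 0.3675·220) / 0.275625 = 146.475 / 0.275625 ≈ 531.4

x_2 = 1245.7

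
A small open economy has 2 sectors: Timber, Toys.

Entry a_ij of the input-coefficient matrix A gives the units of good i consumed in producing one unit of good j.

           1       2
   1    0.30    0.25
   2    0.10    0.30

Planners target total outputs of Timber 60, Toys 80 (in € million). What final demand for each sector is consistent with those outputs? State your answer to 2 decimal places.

I − A =
  [   0.70    -0.25]
  [  -0.10     0.70]
d = (I − A) x:
  d_1 = (+0.70)·60 + (-0.25)·80 = 22.00
  d_2 = (-0.10)·60 + (+0.70)·80 = 50.00

d_1 = 22.00, d_2 = 50.00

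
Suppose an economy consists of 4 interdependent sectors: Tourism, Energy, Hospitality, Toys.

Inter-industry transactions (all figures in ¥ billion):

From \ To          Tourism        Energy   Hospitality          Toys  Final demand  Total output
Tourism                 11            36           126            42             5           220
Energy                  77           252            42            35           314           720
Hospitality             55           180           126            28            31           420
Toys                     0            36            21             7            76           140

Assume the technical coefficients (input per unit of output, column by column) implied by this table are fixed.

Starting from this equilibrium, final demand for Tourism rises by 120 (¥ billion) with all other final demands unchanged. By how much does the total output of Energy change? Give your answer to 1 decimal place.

Technical coefficients a_ij = z_ij / X_j:
  a_11 = 11/220 = 0.05, a_21 = 77/220 = 0.35, a_31 = 55/220 = 0.25, a_41 = 0/220 = 0.00
  a_12 = 36/720 = 0.05, a_22 = 252/720 = 0.35, a_32 = 180/720 = 0.25, a_42 = 36/720 = 0.05
  a_13 = 126/420 = 0.30, a_23 = 42/420 = 0.10, a_33 = 126/420 = 0.30, a_43 = 21/420 = 0.05
  a_14 = 42/140 = 0.30, a_24 = 35/140 = 0.25, a_34 = 28/140 = 0.20, a_44 = 7/140 = 0.05
I − A =
  [   0.95    -0.05    -0.30    -0.30]
  [  -0.35     0.65    -0.10    -0.25]
  [  -0.25    -0.25     0.70    -0.20]
  [   0.00    -0.05    -0.05     0.95]
Compute the cofactors C_ij = (−1)^(i+j)·(3×3 minor ij) of I−A; the adjugate is their transpose:
adj(I−A) = Cᵀ =
  [ 0.389125   0.121250   0.198125   0.196500]
  [ 0.256125   0.547250   0.207125   0.268500]
  [ 0.237875   0.250750   0.552875   0.257500]
  [ 0.026000   0.042000   0.040000   0.320000]
det(I−A) = Σ_j (I−A)_1j·C_1j = (0.95)(0.389125) + (-0.05)(0.256125) + (-0.30)(0.237875) + (-0.30)(0.026000) = 0.2777
(I − A)⁻¹ = adj(I−A) / det(I−A) ≈
  [   1.4012     0.4366     0.7134     0.7076]
  [   0.9223     1.9707     0.7459     0.9669]
  [   0.8566     0.9030     1.9909     0.9273]
  [   0.0936     0.1512     0.1440     1.1523]
Δx = (I − A)⁻¹ Δd with Δd having +120 in the Tourism component and 0 elsewhere.
So Δx_2 = L_21 · (+120), where L_21 = adj(I−A)_21 / det(I−A) = 0.256125 / 0.2777.
Δx_2 = 0.256125 × (+120) / 0.2777 = 30.735 / 0.2777 ≈ 110.7.

Δx_2 = 110.7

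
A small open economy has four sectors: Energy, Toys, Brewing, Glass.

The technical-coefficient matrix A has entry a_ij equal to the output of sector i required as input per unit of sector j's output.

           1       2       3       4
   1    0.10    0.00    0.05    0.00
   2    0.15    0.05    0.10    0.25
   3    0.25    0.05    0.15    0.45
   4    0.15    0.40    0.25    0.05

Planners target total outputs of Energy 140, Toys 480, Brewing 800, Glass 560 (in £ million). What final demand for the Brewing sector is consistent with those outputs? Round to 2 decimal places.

I − A =
  [   0.90     0.00    -0.05     0.00]
  [  -0.15     0.95    -0.10    -0.25]
  [  -0.25    -0.05     0.85    -0.45]
  [  -0.15    -0.40    -0.25     0.95]
d = (I − A) x:
  d_1 = (+0.90)·140 + (+0.00)·480 + (-0.05)·800 + (+0.00)·560 = 86.00
  d_2 = (-0.15)·140 + (+0.95)·480 + (-0.10)·800 + (-0.25)·560 = 215.00
  d_3 = (-0.25)·140 + (-0.05)·480 + (+0.85)·800 + (-0.45)·560 = 369.00
  d_4 = (-0.15)·140 + (-0.40)·480 + (-0.25)·800 + (+0.95)·560 = 119.00

d_3 = 369.00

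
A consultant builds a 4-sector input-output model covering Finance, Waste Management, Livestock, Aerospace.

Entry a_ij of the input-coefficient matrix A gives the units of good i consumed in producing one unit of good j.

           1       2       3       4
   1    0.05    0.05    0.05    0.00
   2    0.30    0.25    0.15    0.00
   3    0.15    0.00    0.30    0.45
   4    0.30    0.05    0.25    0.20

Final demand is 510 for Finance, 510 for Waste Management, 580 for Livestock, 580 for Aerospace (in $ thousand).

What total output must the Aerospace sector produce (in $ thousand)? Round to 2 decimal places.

x_4 = 1738.33

I − A =
  [   0.95    -0.05    -0.05     0.00]
  [  -0.30     0.75    -0.15     0.00]
  [  -0.15     0.00     0.70    -0.45]
  [  -0.30    -0.05    -0.25     0.80]
Compute the cofactors C_ij = (−1)^(i+j)·(3×3 minor ij) of I−A; the adjugate is their transpose:
adj(I−A) = Cᵀ =
  [ 0.332250   0.023500   0.036000   0.020250]
  [ 0.172500   0.412375   0.126000   0.070875]
  [ 0.198000   0.034125   0.558000   0.313875]
  [ 0.197250   0.045250   0.195750   0.481500]
det(I−A) = Σ_j (I−A)_1j·C_1j = (0.95)(0.332250) + (-0.05)(0.172500) + (-0.05)(0.198000) + (0.00)(0.197250) = 0.2971125
(I − A)⁻¹ = adj(I−A) / det(I−A) ≈
  [   1.1183     0.0791     0.1212     0.0682]
  [   0.5806     1.3879     0.4241     0.2385]
  [   0.6664     0.1149     1.8781     1.0564]
  [   0.6639     0.1523     0.6588     1.6206]
x = (I − A)⁻¹ d = adj(I−A)·d / det(I−A), with det(I−A) = 0.2971125:
  x_1 = (0.332250·510 + 0.023500·510 + 0.036000·580 + 0.020250·580) / 0.2971125 = 214.0575 / 0.2971125 ≈ 720.46
  x_2 = (0.172500·510 + 0.412375·510 + 0.126000·580 + 0.070875·580) / 0.2971125 = 412.47375 / 0.2971125 ≈ 1388.27
  x_3 = (0.198000·510 + 0.034125·510 + 0.558000·580 + 0.313875·580) / 0.2971125 = 624.07125 / 0.2971125 ≈ 2100.45
  x_4 = (0.197250·510 + 0.045250·510 + 0.195750·580 + 0.481500·580) / 0.2971125 = 516.48 / 0.2971125 ≈ 1738.33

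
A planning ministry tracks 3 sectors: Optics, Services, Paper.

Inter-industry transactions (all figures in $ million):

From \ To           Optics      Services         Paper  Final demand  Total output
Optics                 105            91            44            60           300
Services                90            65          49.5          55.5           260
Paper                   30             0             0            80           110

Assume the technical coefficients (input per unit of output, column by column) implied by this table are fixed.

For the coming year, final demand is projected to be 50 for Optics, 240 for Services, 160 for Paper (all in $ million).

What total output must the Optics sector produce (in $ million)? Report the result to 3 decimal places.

Technical coefficients a_ij = z_ij / X_j:
  a_11 = 105/300 = 0.35, a_21 = 90/300 = 0.30, a_31 = 30/300 = 0.10
  a_12 = 91/260 = 0.35, a_22 = 65/260 = 0.25, a_32 = 0/260 = 0.00
  a_13 = 44/110 = 0.40, a_23 = 49.5/110 = 0.45, a_33 = 0/110 = 0.00
I − A =
  [   0.65    -0.35    -0.40]
  [  -0.30     0.75    -0.45]
  [  -0.10     0.00     1.00]
Cofactors of I−A, C_ij = (−1)^(i+j)·(minor ij) (rows/columns in the sector order above):
  C_11 = (0.75)(1.00) − (-0.45)(0.00) = 0.7500
  C_12 = −[(-0.30)(1.00) − (-0.45)(-0.10)] = 0.3450
  C_13 = (-0.30)(0.00) − (0.75)(-0.10) = 0.0750
  C_21 = −[(-0.35)(1.00) − (-0.40)(0.00)] = 0.3500
  C_22 = (0.65)(1.00) − (-0.40)(-0.10) = 0.6100
  C_23 = −[(0.65)(0.00) − (-0.35)(-0.10)] = 0.0350
  C_31 = (-0.35)(-0.45) − (-0.40)(0.75) = 0.4575
  C_32 = −[(0.65)(-0.45) − (-0.40)(-0.30)] = 0.4125
  C_33 = (0.65)(0.75) − (-0.35)(-0.30) = 0.3825
det(I−A) = Σ_j (I−A)_1j·C_1j = (0.65)(0.7500) + (-0.35)(0.3450) + (-0.40)(0.0750) = 0.33675
adj(I−A) = Cᵀ =
  [ 0.7500   0.3500   0.4575]
  [ 0.3450   0.6100   0.4125]
  [ 0.0750   0.0350   0.3825]
(I − A)⁻¹ = adj(I−A) / det(I−A) ≈
  [   2.2272     1.0393     1.3586]
  [   1.0245     1.8114     1.2249]
  [   0.2227     0.1039     1.1359]
x = (I − A)⁻¹ d = adj(I−A)·d / det(I−A), with det(I−A) = 0.33675:
  x_1 = (0.7500·50 + 0.3500·240 + 0.4575·160) / 0.33675 = 194.70 / 0.33675 ≈ 578.174
  x_2 = (0.3450·50 + 0.6100·240 + 0.4125·160) / 0.33675 = 229.65 / 0.33675 ≈ 681.960
  x_3 = (0.0750·50 + 0.0350·240 + 0.3825·160) / 0.33675 = 73.35 / 0.33675 ≈ 217.817

x_1 = 578.174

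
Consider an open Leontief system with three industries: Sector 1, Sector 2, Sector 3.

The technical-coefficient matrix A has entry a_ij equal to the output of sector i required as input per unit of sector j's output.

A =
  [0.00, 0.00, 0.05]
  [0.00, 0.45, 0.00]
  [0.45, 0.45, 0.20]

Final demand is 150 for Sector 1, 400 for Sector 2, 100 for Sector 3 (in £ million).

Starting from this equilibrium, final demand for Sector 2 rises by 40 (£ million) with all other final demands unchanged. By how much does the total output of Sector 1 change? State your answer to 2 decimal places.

Δx_1 = 2.10

I − A =
  [   1.00     0.00    -0.05]
  [   0.00     0.55     0.00]
  [  -0.45    -0.45     0.80]
Cofactors of I−A, C_ij = (−1)^(i+j)·(minor ij) (rows/columns in the sector order above):
  C_11 = (0.55)(0.80) − (0.00)(-0.45) = 0.4400
  C_12 = −[(0.00)(0.80) − (0.00)(-0.45)] = 0.0000
  C_13 = (0.00)(-0.45) − (0.55)(-0.45) = 0.2475
  C_21 = −[(0.00)(0.80) − (-0.05)(-0.45)] = 0.0225
  C_22 = (1.00)(0.80) − (-0.05)(-0.45) = 0.7775
  C_23 = −[(1.00)(-0.45) − (0.00)(-0.45)] = 0.4500
  C_31 = (0.00)(0.00) − (-0.05)(0.55) = 0.0275
  C_32 = −[(1.00)(0.00) − (-0.05)(0.00)] = 0.0000
  C_33 = (1.00)(0.55) − (0.00)(0.00) = 0.5500
det(I−A) = Σ_j (I−A)_1j·C_1j = (1.00)(0.4400) + (0.00)(0.0000) + (-0.05)(0.2475) = 0.427625
adj(I−A) = Cᵀ =
  [ 0.4400   0.0225   0.0275]
  [ 0.0000   0.7775   0.0000]
  [ 0.2475   0.4500   0.5500]
(I − A)⁻¹ = adj(I−A) / det(I−A) ≈
  [   1.0289     0.0526     0.0643]
  [   0.0000     1.8182     0.0000]
  [   0.5788     1.0523     1.2862]
Δx = (I − A)⁻¹ Δd with Δd having +40 in the Sector 2 component and 0 elsewhere.
So Δx_1 = L_12 · (+40), where L_12 = adj(I−A)_12 / det(I−A) = 0.0225 / 0.427625.
Δx_1 = 0.0225 × (+40) / 0.427625 = 0.90 / 0.427625 ≈ 2.10.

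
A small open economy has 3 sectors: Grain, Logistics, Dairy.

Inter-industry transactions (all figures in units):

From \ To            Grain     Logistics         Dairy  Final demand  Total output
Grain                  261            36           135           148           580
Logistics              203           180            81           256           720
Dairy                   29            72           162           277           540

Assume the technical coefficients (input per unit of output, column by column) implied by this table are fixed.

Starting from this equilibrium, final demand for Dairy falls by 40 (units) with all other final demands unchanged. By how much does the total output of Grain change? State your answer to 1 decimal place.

Δx_1 = -31.2

Technical coefficients a_ij = z_ij / X_j:
  a_11 = 261/580 = 0.45, a_21 = 203/580 = 0.35, a_31 = 29/580 = 0.05
  a_12 = 36/720 = 0.05, a_22 = 180/720 = 0.25, a_32 = 72/720 = 0.10
  a_13 = 135/540 = 0.25, a_23 = 81/540 = 0.15, a_33 = 162/540 = 0.30
I − A =
  [   0.55    -0.05    -0.25]
  [  -0.35     0.75    -0.15]
  [  -0.05    -0.10     0.70]
Cofactors of I−A, C_ij = (−1)^(i+j)·(minor ij) (rows/columns in the sector order above):
  C_11 = (0.75)(0.70) − (-0.15)(-0.10) = 0.5100
  C_12 = −[(-0.35)(0.70) − (-0.15)(-0.05)] = 0.2525
  C_13 = (-0.35)(-0.10) − (0.75)(-0.05) = 0.0725
  C_21 = −[(-0.05)(0.70) − (-0.25)(-0.10)] = 0.0600
  C_22 = (0.55)(0.70) − (-0.25)(-0.05) = 0.3725
  C_23 = −[(0.55)(-0.10) − (-0.05)(-0.05)] = 0.0575
  C_31 = (-0.05)(-0.15) − (-0.25)(0.75) = 0.1950
  C_32 = −[(0.55)(-0.15) − (-0.25)(-0.35)] = 0.1700
  C_33 = (0.55)(0.75) − (-0.05)(-0.35) = 0.3950
det(I−A) = Σ_j (I−A)_1j·C_1j = (0.55)(0.5100) + (-0.05)(0.2525) + (-0.25)(0.0725) = 0.24975
adj(I−A) = Cᵀ =
  [ 0.5100   0.0600   0.1950]
  [ 0.2525   0.3725   0.1700]
  [ 0.0725   0.0575   0.3950]
(I − A)⁻¹ = adj(I−A) / det(I−A) ≈
  [   2.0420     0.2402     0.7808]
  [   1.0110     1.4915     0.6807]
  [   0.2903     0.2302     1.5816]
Δx = (I − A)⁻¹ Δd with Δd having -40 in the Dairy component and 0 elsewhere.
So Δx_1 = L_13 · (-40), where L_13 = adj(I−A)_13 / det(I−A) = 0.1950 / 0.24975.
Δx_1 = 0.1950 × (-40) / 0.24975 = -7.80 / 0.24975 ≈ -31.2.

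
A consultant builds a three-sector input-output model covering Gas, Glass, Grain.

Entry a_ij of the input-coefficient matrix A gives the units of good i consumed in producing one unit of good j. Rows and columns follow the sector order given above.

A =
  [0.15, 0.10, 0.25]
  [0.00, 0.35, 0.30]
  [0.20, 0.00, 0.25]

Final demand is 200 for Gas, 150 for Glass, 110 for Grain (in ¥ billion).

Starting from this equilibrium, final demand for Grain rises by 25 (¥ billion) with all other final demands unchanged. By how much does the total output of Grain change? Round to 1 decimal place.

Δx_3 = 36.7

I − A =
  [   0.85    -0.10    -0.25]
  [   0.00     0.65    -0.30]
  [  -0.20     0.00     0.75]
Cofactors of I−A, C_ij = (−1)^(i+j)·(minor ij) (rows/columns in the sector order above):
  C_11 = (0.65)(0.75) − (-0.30)(0.00) = 0.4875
  C_12 = −[(0.00)(0.75) − (-0.30)(-0.20)] = 0.0600
  C_13 = (0.00)(0.00) − (0.65)(-0.20) = 0.1300
  C_21 = −[(-0.10)(0.75) − (-0.25)(0.00)] = 0.0750
  C_22 = (0.85)(0.75) − (-0.25)(-0.20) = 0.5875
  C_23 = −[(0.85)(0.00) − (-0.10)(-0.20)] = 0.0200
  C_31 = (-0.10)(-0.30) − (-0.25)(0.65) = 0.1925
  C_32 = −[(0.85)(-0.30) − (-0.25)(0.00)] = 0.2550
  C_33 = (0.85)(0.65) − (-0.10)(0.00) = 0.5525
det(I−A) = Σ_j (I−A)_1j·C_1j = (0.85)(0.4875) + (-0.10)(0.0600) + (-0.25)(0.1300) = 0.375875
adj(I−A) = Cᵀ =
  [ 0.4875   0.0750   0.1925]
  [ 0.0600   0.5875   0.2550]
  [ 0.1300   0.0200   0.5525]
(I − A)⁻¹ = adj(I−A) / det(I−A) ≈
  [   1.2970     0.1995     0.5121]
  [   0.1596     1.5630     0.6784]
  [   0.3459     0.0532     1.4699]
Δx = (I − A)⁻¹ Δd with Δd having +25 in the Grain component and 0 elsewhere.
So Δx_3 = L_33 · (+25), where L_33 = adj(I−A)_33 / det(I−A) = 0.5525 / 0.375875.
Δx_3 = 0.5525 × (+25) / 0.375875 = 13.8125 / 0.375875 ≈ 36.7.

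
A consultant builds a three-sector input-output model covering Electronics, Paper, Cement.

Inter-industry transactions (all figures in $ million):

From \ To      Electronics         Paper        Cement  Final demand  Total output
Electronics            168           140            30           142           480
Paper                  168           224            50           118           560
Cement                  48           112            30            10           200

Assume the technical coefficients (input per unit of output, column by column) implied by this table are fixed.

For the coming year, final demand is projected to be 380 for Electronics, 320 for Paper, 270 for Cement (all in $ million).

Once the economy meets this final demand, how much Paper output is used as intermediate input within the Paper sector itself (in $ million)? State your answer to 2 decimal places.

Technical coefficients a_ij = z_ij / X_j:
  a_11 = 168/480 = 0.35, a_21 = 168/480 = 0.35, a_31 = 48/480 = 0.10
  a_12 = 140/560 = 0.25, a_22 = 224/560 = 0.40, a_32 = 112/560 = 0.20
  a_13 = 30/200 = 0.15, a_23 = 50/200 = 0.25, a_33 = 30/200 = 0.15
I − A =
  [   0.65    -0.25    -0.15]
  [  -0.35     0.60    -0.25]
  [  -0.10    -0.20     0.85]
Cofactors of I−A, C_ij = (−1)^(i+j)·(minor ij) (rows/columns in the sector order above):
  C_11 = (0.60)(0.85) − (-0.25)(-0.20) = 0.4600
  C_12 = −[(-0.35)(0.85) − (-0.25)(-0.10)] = 0.3225
  C_13 = (-0.35)(-0.20) − (0.60)(-0.10) = 0.1300
  C_21 = −[(-0.25)(0.85) − (-0.15)(-0.20)] = 0.2425
  C_22 = (0.65)(0.85) − (-0.15)(-0.10) = 0.5375
  C_23 = −[(0.65)(-0.20) − (-0.25)(-0.10)] = 0.1550
  C_31 = (-0.25)(-0.25) − (-0.15)(0.60) = 0.1525
  C_32 = −[(0.65)(-0.25) − (-0.15)(-0.35)] = 0.2150
  C_33 = (0.65)(0.60) − (-0.25)(-0.35) = 0.3025
det(I−A) = Σ_j (I−A)_1j·C_1j = (0.65)(0.4600) + (-0.25)(0.3225) + (-0.15)(0.1300) = 0.198875
adj(I−A) = Cᵀ =
  [ 0.4600   0.2425   0.1525]
  [ 0.3225   0.5375   0.2150]
  [ 0.1300   0.1550   0.3025]
(I − A)⁻¹ = adj(I−A) / det(I−A) ≈
  [   2.3130     1.2194     0.7668]
  [   1.6216     2.7027     1.0811]
  [   0.6537     0.7794     1.5211]
First solve x = (I − A)⁻¹ d = adj(I−A)·d / det(I−A); in particular x_2 = (0.3225·380 + 0.5375·320 + 0.2150·270) / 0.198875 = 352.60 / 0.198875 ≈ 1772.9730.
Intermediate flow from 2 to 2: z_22 = a_22 · x_2 = 0.40 × 352.60 / 0.198875 = 141.04 / 0.198875 ≈ 709.19.

z_22 = 709.19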